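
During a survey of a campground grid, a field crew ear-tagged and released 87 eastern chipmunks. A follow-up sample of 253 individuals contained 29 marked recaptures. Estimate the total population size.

N = 759

The marked fraction in the recapture sample should equal the marked fraction in the population: 29/253 = 87/N.
N = (87 × 253) / 29 = 22011 / 29 = 759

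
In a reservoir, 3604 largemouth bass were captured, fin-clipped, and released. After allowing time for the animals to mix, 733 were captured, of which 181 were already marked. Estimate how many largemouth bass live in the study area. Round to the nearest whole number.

N ≈ 14,595

If marked individuals mix randomly, R/C ≈ M/N, giving N ≈ M·C/R.
N = (3604 × 733) / 181 = 2641732 / 181 ≈ 14595.2 → 14595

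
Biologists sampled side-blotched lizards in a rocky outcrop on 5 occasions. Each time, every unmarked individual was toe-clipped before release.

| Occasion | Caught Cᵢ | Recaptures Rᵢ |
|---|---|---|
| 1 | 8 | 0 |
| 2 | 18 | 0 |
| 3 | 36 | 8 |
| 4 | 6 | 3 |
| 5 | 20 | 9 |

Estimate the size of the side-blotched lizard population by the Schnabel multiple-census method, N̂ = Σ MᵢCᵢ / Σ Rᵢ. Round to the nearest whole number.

N ≈ 127

Marked at large before each occasion: Mᵢ = Σⱼ<ᵢ (Cⱼ − Rⱼ) → M1=0, M2=8, M3=26, M4=54, M5=57
Σ MᵢCᵢ = 0·8 + 8·18 + 26·36 + 54·6 + 57·20 = 0 + 144 + 936 + 324 + 1140 = 2544
Σ Rᵢ = 0 + 0 + 8 + 3 + 9 = 20
N̂ = 2544 / 20 ≈ 127.2 → 127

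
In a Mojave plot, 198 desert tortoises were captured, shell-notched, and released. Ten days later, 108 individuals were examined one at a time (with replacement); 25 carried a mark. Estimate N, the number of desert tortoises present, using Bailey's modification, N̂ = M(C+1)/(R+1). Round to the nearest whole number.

N̂ = 198·(108+1)/(25+1) = 198·109/26 = 21582/26 ≈ 830.1 → 830

N ≈ 830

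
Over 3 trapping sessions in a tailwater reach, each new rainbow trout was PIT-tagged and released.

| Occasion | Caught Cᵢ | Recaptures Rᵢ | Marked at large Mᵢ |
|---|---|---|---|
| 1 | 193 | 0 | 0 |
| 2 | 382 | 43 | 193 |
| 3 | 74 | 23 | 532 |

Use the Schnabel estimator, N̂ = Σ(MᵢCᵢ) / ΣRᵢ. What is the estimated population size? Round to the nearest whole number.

N ≈ 1714

Σ MᵢCᵢ = 0·193 + 193·382 + 532·74 = 0 + 73726 + 39368 = 113094
Σ Rᵢ = 0 + 43 + 23 = 66
N̂ = 113094 / 66 ≈ 1713.5 → 1714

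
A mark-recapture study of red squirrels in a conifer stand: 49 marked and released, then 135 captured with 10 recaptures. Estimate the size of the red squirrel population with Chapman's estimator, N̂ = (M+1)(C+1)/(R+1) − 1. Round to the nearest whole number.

N ≈ 617

N̂ = (49+1)(135+1)/(10+1) − 1 = 50·136/11 − 1
= 6800/11 − 1 ≈ 618.2 − 1 ≈ 617.2 → 617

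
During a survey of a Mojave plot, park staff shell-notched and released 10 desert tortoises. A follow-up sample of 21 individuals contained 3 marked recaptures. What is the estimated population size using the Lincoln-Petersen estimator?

N = 70

N = (10 × 21) / 3 = 210 / 3 = 70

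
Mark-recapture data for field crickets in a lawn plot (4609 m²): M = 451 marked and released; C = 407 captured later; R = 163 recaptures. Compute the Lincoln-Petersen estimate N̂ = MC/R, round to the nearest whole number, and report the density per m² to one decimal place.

N̂ = 451·407/163 = 183557/163 ≈ 1126.1 → 1126
Density = N̂ / area = 1126 / 4609 ≈ 0.24 → 0.2 per m²

density ≈ 0.2 field crickets per m²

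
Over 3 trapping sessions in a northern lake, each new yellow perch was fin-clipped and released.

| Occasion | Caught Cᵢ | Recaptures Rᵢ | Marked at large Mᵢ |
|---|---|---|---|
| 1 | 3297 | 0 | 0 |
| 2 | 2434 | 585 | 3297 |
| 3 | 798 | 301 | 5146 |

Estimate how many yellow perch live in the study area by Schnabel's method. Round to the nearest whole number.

N ≈ 13,692

Σ MᵢCᵢ = 0·3297 + 3297·2434 + 5146·798 = 0 + 8024898 + 4106508 = 12131406
Σ Rᵢ = 0 + 585 + 301 = 886
N̂ = 12131406 / 886 ≈ 13692.3 → 13692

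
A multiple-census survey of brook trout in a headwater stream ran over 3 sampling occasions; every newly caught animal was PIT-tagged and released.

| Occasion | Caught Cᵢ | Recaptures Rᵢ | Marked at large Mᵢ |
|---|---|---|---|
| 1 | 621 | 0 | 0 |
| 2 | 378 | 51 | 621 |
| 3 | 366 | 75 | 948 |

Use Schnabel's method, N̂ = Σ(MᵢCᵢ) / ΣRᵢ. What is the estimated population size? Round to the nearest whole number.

Σ MᵢCᵢ = 0·621 + 621·378 + 948·366 = 0 + 234738 + 346968 = 581706
Σ Rᵢ = 0 + 51 + 75 = 126
N̂ = 581706 / 126 ≈ 4616.7 → 4617

N ≈ 4617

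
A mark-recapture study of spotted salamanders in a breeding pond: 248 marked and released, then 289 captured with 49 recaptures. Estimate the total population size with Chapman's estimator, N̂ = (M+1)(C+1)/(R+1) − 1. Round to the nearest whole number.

N̂ = (248+1)(289+1)/(49+1) − 1 = 249·290/50 − 1
= 72210/50 − 1 ≈ 1444.2 − 1 ≈ 1443.2 → 1443

N ≈ 1443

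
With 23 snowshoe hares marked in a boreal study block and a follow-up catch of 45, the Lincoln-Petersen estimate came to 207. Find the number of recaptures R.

R = 5

From N = M·C/R: R = M·C / N = 23·45 / 207 = 1035 / 207 = 5.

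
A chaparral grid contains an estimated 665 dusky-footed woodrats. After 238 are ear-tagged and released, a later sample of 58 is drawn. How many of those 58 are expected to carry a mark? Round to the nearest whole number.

The marked fraction of the population is 238/665, so in a sample of 58 expect C·(M/N) marked.
E[R] = 238 × 58 / 665 = 13804 / 665 ≈ 20.8 → 21

expected recaptures ≈ 21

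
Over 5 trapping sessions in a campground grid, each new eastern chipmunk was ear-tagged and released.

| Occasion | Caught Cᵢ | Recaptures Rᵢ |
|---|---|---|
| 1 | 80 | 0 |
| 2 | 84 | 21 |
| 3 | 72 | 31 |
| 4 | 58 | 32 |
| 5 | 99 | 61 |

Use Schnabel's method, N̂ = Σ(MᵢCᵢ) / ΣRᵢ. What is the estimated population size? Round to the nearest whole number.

Marked at large before each occasion: Mᵢ = Σⱼ<ᵢ (Cⱼ − Rⱼ) → M1=0, M2=80, M3=143, M4=184, M5=210
Σ MᵢCᵢ = 0·80 + 80·84 + 143·72 + 184·58 + 210·99 = 0 + 6720 + 10296 + 10672 + 20790 = 48478
Σ Rᵢ = 0 + 21 + 31 + 32 + 61 = 145
N̂ = 48478 / 145 ≈ 334.3 → 334

N ≈ 334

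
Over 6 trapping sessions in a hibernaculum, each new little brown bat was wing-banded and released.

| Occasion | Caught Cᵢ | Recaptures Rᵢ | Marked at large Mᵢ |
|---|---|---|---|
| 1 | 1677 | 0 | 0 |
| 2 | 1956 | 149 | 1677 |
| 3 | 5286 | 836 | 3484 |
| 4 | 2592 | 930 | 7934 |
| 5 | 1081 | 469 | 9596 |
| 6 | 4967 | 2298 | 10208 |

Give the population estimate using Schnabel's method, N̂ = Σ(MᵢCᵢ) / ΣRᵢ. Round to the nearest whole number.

Σ MᵢCᵢ = 0·1677 + 1677·1956 + 3484·5286 + 7934·2592 + 9596·1081 + 10208·4967 = 0 + 3280212 + 18416424 + 20564928 + 10373276 + 50703136 = 103337976
Σ Rᵢ = 0 + 149 + 836 + 930 + 469 + 2298 = 4682
N̂ = 103337976 / 4682 ≈ 22071.3 → 22071

N ≈ 22,071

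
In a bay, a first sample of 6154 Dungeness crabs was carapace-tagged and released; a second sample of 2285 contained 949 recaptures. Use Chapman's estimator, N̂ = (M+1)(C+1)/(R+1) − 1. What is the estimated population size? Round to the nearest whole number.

N̂ = (6154+1)(2285+1)/(949+1) − 1 = 6155·2286/950 − 1
= 14070330/950 − 1 ≈ 14810.9 − 1 ≈ 14809.9 → 14810

N ≈ 14,810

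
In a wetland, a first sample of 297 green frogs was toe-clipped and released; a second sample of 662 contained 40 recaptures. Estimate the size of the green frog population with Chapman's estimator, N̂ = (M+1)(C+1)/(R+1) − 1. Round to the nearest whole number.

N ≈ 4818

N̂ = (297+1)(662+1)/(40+1) − 1 = 298·663/41 − 1
= 197574/41 − 1 ≈ 4818.9 − 1 ≈ 4817.9 → 4818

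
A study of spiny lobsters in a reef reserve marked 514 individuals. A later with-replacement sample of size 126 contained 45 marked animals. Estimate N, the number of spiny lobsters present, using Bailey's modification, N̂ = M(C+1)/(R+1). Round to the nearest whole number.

N ≈ 1419

N̂ = 514·(126+1)/(45+1) = 514·127/46 = 65278/46 ≈ 1419.1 → 1419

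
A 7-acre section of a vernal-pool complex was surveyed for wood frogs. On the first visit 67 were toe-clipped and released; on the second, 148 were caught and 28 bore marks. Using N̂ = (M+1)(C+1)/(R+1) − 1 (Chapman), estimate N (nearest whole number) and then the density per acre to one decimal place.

density ≈ 49.7 wood frogs per acre

N̂ = 68·149/29 − 1 = 10132/29 − 1 ≈ 348.4 → 348
Density = N̂ / area = 348 / 7 ≈ 49.71 → 49.7 per acre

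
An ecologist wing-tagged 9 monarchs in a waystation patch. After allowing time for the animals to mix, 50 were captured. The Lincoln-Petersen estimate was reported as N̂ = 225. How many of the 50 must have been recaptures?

R = 2

From N = M·C/R: R = M·C / N = 9·50 / 225 = 450 / 225 = 2.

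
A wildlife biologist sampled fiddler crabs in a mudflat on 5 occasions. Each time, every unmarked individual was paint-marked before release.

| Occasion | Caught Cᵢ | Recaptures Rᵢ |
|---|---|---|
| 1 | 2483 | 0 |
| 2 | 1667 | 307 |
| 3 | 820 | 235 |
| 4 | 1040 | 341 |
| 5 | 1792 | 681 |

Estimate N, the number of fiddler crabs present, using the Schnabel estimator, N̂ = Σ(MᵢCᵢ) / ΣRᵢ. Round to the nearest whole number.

N ≈ 13,480

Marked at large before each occasion: Mᵢ = Σⱼ<ᵢ (Cⱼ − Rⱼ) → M1=0, M2=2483, M3=3843, M4=4428, M5=5127
Σ MᵢCᵢ = 0·2483 + 2483·1667 + 3843·820 + 4428·1040 + 5127·1792 = 0 + 4139161 + 3151260 + 4605120 + 9187584 = 21083125
Σ Rᵢ = 0 + 307 + 235 + 341 + 681 = 1564
N̂ = 21083125 / 1564 ≈ 13480.3 → 13480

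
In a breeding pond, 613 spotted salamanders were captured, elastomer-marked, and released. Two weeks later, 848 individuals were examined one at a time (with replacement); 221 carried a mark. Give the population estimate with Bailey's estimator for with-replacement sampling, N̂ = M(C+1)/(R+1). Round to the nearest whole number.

N̂ = 613·(848+1)/(221+1) = 613·849/222 = 520437/222 ≈ 2344.3 → 2344

N ≈ 2344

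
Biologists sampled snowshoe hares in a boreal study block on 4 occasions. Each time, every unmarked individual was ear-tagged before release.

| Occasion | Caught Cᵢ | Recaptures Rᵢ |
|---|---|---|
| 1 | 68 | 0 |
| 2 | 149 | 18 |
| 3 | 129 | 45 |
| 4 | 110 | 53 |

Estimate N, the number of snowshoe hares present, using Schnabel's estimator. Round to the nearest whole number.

N ≈ 577

Marked at large before each occasion: Mᵢ = Σⱼ<ᵢ (Cⱼ − Rⱼ) → M1=0, M2=68, M3=199, M4=283
Σ MᵢCᵢ = 0·68 + 68·149 + 199·129 + 283·110 = 0 + 10132 + 25671 + 31130 = 66933
Σ Rᵢ = 0 + 18 + 45 + 53 = 116
N̂ = 66933 / 116 ≈ 577.0 → 577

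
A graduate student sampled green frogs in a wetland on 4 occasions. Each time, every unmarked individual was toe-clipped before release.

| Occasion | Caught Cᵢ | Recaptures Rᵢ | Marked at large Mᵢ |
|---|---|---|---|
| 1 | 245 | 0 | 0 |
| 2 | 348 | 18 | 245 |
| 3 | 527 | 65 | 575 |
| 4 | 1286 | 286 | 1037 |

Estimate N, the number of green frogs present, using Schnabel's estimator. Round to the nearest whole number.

N ≈ 4666

Σ MᵢCᵢ = 0·245 + 245·348 + 575·527 + 1037·1286 = 0 + 85260 + 303025 + 1333582 = 1721867
Σ Rᵢ = 0 + 18 + 65 + 286 = 369
N̂ = 1721867 / 369 ≈ 4666.3 → 4666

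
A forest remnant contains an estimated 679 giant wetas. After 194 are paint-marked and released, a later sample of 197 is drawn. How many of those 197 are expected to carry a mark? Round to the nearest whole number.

expected recaptures ≈ 56

The marked fraction of the population is 194/679, so in a sample of 197 expect C·(M/N) marked.
E[R] = 194 × 197 / 679 = 38218 / 679 ≈ 56.3 → 56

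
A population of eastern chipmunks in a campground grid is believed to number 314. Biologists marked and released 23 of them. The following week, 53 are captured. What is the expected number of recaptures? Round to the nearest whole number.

expected recaptures ≈ 4

Expected recaptures E[R] = M·C / N.
E[R] = 23 × 53 / 314 = 1219 / 314 ≈ 3.9 → 4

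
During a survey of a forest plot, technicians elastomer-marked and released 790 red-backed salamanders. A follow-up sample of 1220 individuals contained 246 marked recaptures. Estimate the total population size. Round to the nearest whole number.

N = (790 × 1220) / 246 = 963800 / 246 ≈ 3917.9 → 3918

N ≈ 3918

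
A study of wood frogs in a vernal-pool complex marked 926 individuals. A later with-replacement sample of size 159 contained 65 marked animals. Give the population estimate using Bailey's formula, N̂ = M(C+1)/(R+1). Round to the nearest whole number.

N ≈ 2245

N̂ = 926·(159+1)/(65+1) = 926·160/66 = 148160/66 ≈ 2244.8 → 2245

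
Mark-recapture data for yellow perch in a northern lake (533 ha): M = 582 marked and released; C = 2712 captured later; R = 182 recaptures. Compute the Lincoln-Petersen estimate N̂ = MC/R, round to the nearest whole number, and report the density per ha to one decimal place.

density ≈ 16.3 yellow perch per ha

N̂ = 582·2712/182 = 1578384/182 ≈ 8672.4 → 8672
Density = N̂ / area = 8672 / 533 ≈ 16.27 → 16.3 per ha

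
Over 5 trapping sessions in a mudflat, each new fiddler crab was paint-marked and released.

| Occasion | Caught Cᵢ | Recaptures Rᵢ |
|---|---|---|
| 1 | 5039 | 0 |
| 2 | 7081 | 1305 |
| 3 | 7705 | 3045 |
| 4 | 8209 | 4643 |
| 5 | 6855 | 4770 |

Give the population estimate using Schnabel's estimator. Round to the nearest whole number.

N ≈ 27,361

Marked at large before each occasion: Mᵢ = Σⱼ<ᵢ (Cⱼ − Rⱼ) → M1=0, M2=5039, M3=10815, M4=15475, M5=19041
Σ MᵢCᵢ = 0·5039 + 5039·7081 + 10815·7705 + 15475·8209 + 19041·6855 = 0 + 35681159 + 83329575 + 127034275 + 130526055 = 376571064
Σ Rᵢ = 0 + 1305 + 3045 + 4643 + 4770 = 13763
N̂ = 376571064 / 13763 ≈ 27361.1 → 27361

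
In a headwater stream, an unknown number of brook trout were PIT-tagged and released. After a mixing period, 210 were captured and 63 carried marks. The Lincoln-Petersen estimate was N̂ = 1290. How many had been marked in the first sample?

From N = M·C/R: M = N·R / C = 1290·63 / 210 = 81270 / 210 = 387.

M = 387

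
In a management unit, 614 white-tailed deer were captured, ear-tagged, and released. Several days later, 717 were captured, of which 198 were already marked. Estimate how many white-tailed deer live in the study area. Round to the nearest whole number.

The marked fraction in the recapture sample should equal the marked fraction in the population: 198/717 = 614/N.
N = (614 × 717) / 198 = 440238 / 198 ≈ 2223.4 → 2223

N ≈ 2223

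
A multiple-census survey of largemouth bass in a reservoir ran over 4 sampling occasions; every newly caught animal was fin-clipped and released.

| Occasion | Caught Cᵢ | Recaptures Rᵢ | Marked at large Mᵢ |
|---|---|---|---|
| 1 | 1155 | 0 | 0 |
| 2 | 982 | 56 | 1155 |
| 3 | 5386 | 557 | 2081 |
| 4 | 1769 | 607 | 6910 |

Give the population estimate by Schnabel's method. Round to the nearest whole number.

N ≈ 20,136

Σ MᵢCᵢ = 0·1155 + 1155·982 + 2081·5386 + 6910·1769 = 0 + 1134210 + 11208266 + 12223790 = 24566266
Σ Rᵢ = 0 + 56 + 557 + 607 = 1220
N̂ = 24566266 / 1220 ≈ 20136.3 → 20136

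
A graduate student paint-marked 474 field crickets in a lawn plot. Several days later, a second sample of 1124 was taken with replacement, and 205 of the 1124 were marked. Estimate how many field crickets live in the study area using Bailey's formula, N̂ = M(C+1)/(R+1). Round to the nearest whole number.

N ≈ 2589

N̂ = 474·(1124+1)/(205+1) = 474·1125/206 = 533250/206 ≈ 2588.6 → 2589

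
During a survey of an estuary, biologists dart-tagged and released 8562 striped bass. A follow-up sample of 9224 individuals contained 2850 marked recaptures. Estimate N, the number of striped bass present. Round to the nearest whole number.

N ≈ 27,711

The marked fraction in the recapture sample should equal the marked fraction in the population: 2850/9224 = 8562/N.
N = (8562 × 9224) / 2850 = 78975888 / 2850 ≈ 27710.8 → 27711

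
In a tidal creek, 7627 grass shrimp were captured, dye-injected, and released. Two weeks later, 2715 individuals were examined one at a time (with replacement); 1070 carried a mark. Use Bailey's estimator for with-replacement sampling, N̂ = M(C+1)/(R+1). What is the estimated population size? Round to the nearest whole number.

N ≈ 19,342

N̂ = 7627·(2715+1)/(1070+1) = 7627·2716/1071 = 20714932/1071 ≈ 19341.7 → 19342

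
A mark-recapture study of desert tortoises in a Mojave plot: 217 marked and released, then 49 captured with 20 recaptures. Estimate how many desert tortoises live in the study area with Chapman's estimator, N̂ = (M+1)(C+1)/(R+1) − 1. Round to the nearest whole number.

N̂ = (217+1)(49+1)/(20+1) − 1 = 218·50/21 − 1
= 10900/21 − 1 ≈ 519.0 − 1 ≈ 518.0 → 518

N ≈ 518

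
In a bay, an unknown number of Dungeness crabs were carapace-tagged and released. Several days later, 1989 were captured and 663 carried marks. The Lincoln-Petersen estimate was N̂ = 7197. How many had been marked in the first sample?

M = 2399

From N = M·C/R: M = N·R / C = 7197·663 / 1989 = 4771611 / 1989 = 2399.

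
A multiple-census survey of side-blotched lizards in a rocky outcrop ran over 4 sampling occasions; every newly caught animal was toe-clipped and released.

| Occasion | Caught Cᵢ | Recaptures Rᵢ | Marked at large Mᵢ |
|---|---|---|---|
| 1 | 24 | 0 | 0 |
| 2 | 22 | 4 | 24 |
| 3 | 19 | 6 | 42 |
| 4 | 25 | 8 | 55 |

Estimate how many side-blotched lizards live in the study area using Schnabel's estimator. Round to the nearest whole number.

N ≈ 150

Σ MᵢCᵢ = 0·24 + 24·22 + 42·19 + 55·25 = 0 + 528 + 798 + 1375 = 2701
Σ Rᵢ = 0 + 4 + 6 + 8 = 18
N̂ = 2701 / 18 ≈ 150.1 → 150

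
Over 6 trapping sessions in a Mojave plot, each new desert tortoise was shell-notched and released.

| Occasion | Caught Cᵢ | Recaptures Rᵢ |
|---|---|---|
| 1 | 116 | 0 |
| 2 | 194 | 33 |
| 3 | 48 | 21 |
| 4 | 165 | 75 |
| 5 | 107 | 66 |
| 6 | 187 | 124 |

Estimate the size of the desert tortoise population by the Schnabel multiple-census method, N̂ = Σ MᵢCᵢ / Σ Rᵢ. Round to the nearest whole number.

Marked at large before each occasion: Mᵢ = Σⱼ<ᵢ (Cⱼ − Rⱼ) → M1=0, M2=116, M3=277, M4=304, M5=394, M6=435
Σ MᵢCᵢ = 0·116 + 116·194 + 277·48 + 304·165 + 394·107 + 435·187 = 0 + 22504 + 13296 + 50160 + 42158 + 81345 = 209463
Σ Rᵢ = 0 + 33 + 21 + 75 + 66 + 124 = 319
N̂ = 209463 / 319 ≈ 656.6 → 657

N ≈ 657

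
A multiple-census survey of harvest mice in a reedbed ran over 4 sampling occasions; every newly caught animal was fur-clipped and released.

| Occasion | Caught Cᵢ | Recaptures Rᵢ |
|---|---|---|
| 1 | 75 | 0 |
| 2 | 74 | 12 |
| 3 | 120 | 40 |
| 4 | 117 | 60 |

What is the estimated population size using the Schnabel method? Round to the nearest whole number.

N ≈ 423

Marked at large before each occasion: Mᵢ = Σⱼ<ᵢ (Cⱼ − Rⱼ) → M1=0, M2=75, M3=137, M4=217
Σ MᵢCᵢ = 0·75 + 75·74 + 137·120 + 217·117 = 0 + 5550 + 16440 + 25389 = 47379
Σ Rᵢ = 0 + 12 + 40 + 60 = 112
N̂ = 47379 / 112 ≈ 423.0 → 423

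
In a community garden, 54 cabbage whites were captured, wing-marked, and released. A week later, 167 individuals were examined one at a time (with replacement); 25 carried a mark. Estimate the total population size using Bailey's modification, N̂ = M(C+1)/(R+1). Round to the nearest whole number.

N̂ = 54·(167+1)/(25+1) = 54·168/26 = 9072/26 ≈ 348.9 → 349

N ≈ 349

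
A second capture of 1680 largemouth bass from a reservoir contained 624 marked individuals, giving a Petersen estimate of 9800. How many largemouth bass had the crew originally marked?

M = 3640

From N = M·C/R: M = N·R / C = 9800·624 / 1680 = 6115200 / 1680 = 3640.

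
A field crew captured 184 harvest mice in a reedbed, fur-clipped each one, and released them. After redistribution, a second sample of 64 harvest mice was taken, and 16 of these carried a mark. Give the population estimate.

N = 736

N = (184 × 64) / 16 = 11776 / 16 = 736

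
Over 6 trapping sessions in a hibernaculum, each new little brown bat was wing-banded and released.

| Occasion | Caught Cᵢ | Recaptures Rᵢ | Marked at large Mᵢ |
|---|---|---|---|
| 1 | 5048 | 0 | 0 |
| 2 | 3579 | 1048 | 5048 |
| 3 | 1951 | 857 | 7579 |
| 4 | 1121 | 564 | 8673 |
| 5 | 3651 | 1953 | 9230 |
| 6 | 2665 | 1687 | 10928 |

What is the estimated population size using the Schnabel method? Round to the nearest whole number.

Σ MᵢCᵢ = 0·5048 + 5048·3579 + 7579·1951 + 8673·1121 + 9230·3651 + 10928·2665 = 0 + 18066792 + 14786629 + 9722433 + 33698730 + 29123120 = 105397704
Σ Rᵢ = 0 + 1048 + 857 + 564 + 1953 + 1687 = 6109
N̂ = 105397704 / 6109 ≈ 17252.9 → 17253

N ≈ 17,253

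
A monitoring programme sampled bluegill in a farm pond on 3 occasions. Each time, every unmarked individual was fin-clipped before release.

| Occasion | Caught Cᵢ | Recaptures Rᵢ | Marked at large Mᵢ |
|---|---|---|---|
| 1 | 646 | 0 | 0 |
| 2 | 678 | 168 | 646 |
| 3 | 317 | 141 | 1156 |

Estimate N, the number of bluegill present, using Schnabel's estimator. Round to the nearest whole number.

N ≈ 2603

Σ MᵢCᵢ = 0·646 + 646·678 + 1156·317 = 0 + 437988 + 366452 = 804440
Σ Rᵢ = 0 + 168 + 141 = 309
N̂ = 804440 / 309 ≈ 2603.4 → 2603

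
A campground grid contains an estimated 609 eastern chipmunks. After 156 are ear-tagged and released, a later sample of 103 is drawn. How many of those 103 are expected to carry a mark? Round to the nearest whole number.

expected recaptures ≈ 26

Expected recaptures E[R] = M·C / N.
E[R] = 156 × 103 / 609 = 16068 / 609 ≈ 26.4 → 26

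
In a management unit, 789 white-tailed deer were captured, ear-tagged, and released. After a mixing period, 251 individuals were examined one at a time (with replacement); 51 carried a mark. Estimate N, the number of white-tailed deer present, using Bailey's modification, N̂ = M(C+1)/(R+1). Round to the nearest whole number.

N̂ = 789·(251+1)/(51+1) = 789·252/52 = 198828/52 ≈ 3823.6 → 3824

N ≈ 3824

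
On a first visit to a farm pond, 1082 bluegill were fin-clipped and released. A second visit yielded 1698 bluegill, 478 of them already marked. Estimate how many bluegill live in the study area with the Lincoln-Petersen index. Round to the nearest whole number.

If marked individuals mix randomly, R/C ≈ M/N, giving N ≈ M·C/R.
N = (1082 × 1698) / 478 = 1837236 / 478 ≈ 3843.6 → 3844

N ≈ 3844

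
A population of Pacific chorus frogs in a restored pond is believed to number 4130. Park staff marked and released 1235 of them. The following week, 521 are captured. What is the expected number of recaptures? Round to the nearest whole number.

expected recaptures ≈ 156

Expected recaptures E[R] = M·C / N.
E[R] = 1235 × 521 / 4130 = 643435 / 4130 ≈ 155.8 → 156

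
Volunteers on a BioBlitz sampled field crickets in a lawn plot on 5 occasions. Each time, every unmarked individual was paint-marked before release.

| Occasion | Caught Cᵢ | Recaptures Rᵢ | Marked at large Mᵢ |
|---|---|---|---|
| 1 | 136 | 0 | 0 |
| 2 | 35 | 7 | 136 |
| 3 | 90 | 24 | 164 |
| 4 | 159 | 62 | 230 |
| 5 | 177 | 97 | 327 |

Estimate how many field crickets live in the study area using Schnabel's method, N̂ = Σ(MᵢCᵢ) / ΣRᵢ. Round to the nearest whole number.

Σ MᵢCᵢ = 0·136 + 136·35 + 164·90 + 230·159 + 327·177 = 0 + 4760 + 14760 + 36570 + 57879 = 113969
Σ Rᵢ = 0 + 7 + 24 + 62 + 97 = 190
N̂ = 113969 / 190 ≈ 599.8 → 600

N ≈ 600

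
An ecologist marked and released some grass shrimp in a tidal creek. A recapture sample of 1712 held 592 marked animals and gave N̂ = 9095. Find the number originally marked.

M = 3145

From N = M·C/R: M = N·R / C = 9095·592 / 1712 = 5384240 / 1712 = 3145.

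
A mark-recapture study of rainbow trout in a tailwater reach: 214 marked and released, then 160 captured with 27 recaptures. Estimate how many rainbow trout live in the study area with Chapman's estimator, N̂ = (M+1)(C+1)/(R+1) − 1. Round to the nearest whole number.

N̂ = (214+1)(160+1)/(27+1) − 1 = 215·161/28 − 1
= 34615/28 − 1 ≈ 1236.2 − 1 ≈ 1235.2 → 1235

N ≈ 1235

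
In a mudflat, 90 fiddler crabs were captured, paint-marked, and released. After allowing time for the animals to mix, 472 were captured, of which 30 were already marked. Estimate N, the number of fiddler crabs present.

N = (90 × 472) / 30 = 42480 / 30 = 1416

N = 1416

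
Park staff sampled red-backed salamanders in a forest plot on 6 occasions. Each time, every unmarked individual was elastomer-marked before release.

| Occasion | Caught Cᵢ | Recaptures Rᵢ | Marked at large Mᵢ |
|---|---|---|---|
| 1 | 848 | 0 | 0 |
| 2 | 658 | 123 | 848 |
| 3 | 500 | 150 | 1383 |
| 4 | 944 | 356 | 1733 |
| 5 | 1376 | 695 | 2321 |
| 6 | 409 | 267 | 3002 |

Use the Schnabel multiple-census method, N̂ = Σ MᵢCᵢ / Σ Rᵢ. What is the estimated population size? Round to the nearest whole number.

N ≈ 4593

Σ MᵢCᵢ = 0·848 + 848·658 + 1383·500 + 1733·944 + 2321·1376 + 3002·409 = 0 + 557984 + 691500 + 1635952 + 3193696 + 1227818 = 7306950
Σ Rᵢ = 0 + 123 + 150 + 356 + 695 + 267 = 1591
N̂ = 7306950 / 1591 ≈ 4592.7 → 4593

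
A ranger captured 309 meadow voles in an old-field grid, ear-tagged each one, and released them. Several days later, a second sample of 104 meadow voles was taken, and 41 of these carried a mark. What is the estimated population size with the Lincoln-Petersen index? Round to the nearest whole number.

Lincoln-Petersen assumes M/N = R/C, so N = M·C / R.
N = (309 × 104) / 41 = 32136 / 41 ≈ 783.8 → 784

N ≈ 784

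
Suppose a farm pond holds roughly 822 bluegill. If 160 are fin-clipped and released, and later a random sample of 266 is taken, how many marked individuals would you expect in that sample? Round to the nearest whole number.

The marked fraction of the population is 160/822, so in a sample of 266 expect C·(M/N) marked.
E[R] = 160 × 266 / 822 = 42560 / 822 ≈ 51.8 → 52

expected recaptures ≈ 52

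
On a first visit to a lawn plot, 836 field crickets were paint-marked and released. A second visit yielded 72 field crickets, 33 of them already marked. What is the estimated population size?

N = 1824

N = (836 × 72) / 33 = 60192 / 33 = 1824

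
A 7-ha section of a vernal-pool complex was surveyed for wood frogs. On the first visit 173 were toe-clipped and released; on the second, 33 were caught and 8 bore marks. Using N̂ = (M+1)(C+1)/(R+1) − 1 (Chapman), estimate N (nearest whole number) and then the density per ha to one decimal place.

density ≈ 93.7 wood frogs per ha

N̂ = 174·34/9 − 1 = 5916/9 − 1 ≈ 656.3 → 656
Density = N̂ / area = 656 / 7 ≈ 93.71 → 93.7 per ha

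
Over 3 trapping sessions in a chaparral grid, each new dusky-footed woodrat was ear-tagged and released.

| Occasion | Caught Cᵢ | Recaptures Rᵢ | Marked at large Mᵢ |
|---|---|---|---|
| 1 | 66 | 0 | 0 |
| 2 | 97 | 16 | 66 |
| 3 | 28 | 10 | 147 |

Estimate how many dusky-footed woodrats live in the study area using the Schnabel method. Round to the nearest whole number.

Σ MᵢCᵢ = 0·66 + 66·97 + 147·28 = 0 + 6402 + 4116 = 10518
Σ Rᵢ = 0 + 16 + 10 = 26
N̂ = 10518 / 26 ≈ 404.5 → 405

N ≈ 405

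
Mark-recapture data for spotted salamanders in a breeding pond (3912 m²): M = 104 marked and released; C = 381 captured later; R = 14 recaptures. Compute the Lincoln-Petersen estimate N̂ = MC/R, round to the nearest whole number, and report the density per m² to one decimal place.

N̂ = 104·381/14 = 39624/14 ≈ 2830.3 → 2830
Density = N̂ / area = 2830 / 3912 ≈ 0.72 → 0.7 per m²

density ≈ 0.7 spotted salamanders per m²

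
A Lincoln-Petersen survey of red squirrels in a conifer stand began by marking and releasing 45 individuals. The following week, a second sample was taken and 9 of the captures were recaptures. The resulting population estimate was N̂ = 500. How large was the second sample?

C = 100

From N = M·C/R: C = N·R / M = 500·9 / 45 = 4500 / 45 = 100.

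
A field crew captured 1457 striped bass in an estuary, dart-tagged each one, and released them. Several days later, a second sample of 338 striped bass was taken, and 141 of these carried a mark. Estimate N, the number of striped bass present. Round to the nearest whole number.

N ≈ 3493

Lincoln-Petersen assumes M/N = R/C, so N = M·C / R.
N = (1457 × 338) / 141 = 492466 / 141 ≈ 3492.7 → 3493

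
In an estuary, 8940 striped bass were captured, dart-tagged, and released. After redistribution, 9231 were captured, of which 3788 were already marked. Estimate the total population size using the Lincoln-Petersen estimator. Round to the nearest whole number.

N ≈ 21,786

Lincoln-Petersen assumes M/N = R/C, so N = M·C / R.
N = (8940 × 9231) / 3788 = 82525140 / 3788 ≈ 21785.9 → 21786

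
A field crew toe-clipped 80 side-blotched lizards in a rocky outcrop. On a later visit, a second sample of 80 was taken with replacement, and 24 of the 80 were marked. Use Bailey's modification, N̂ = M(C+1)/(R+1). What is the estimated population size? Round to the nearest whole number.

N̂ = 80·(80+1)/(24+1) = 80·81/25 = 6480/25 ≈ 259.2 → 259

N ≈ 259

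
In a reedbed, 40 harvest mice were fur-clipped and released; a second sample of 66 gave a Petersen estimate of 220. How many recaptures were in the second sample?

R = 12

From N = M·C/R: R = M·C / N = 40·66 / 220 = 2640 / 220 = 12.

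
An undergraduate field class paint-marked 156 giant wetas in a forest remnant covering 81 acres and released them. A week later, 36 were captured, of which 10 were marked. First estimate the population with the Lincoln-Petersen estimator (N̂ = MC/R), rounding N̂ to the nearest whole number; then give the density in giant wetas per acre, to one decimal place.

N̂ = 156·36/10 = 5616/10 ≈ 561.6 → 562
Density = N̂ / area = 562 / 81 ≈ 6.94 → 6.9 per acre

density ≈ 6.9 giant wetas per acre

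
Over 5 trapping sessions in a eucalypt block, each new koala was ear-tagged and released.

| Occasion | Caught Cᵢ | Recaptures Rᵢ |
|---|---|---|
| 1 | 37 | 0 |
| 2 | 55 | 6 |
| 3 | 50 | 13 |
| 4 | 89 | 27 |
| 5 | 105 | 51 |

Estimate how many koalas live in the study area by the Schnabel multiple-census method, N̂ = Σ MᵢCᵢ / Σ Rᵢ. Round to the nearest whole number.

Marked at large before each occasion: Mᵢ = Σⱼ<ᵢ (Cⱼ − Rⱼ) → M1=0, M2=37, M3=86, M4=123, M5=185
Σ MᵢCᵢ = 0·37 + 37·55 + 86·50 + 123·89 + 185·105 = 0 + 2035 + 4300 + 10947 + 19425 = 36707
Σ Rᵢ = 0 + 6 + 13 + 27 + 51 = 97
N̂ = 36707 / 97 ≈ 378.4 → 378

N ≈ 378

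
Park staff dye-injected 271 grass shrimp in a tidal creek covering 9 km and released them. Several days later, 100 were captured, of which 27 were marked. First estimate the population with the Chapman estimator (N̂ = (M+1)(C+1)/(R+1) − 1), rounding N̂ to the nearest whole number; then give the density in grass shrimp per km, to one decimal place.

density ≈ 108.9 grass shrimp per km

N̂ = 272·101/28 − 1 = 27472/28 − 1 ≈ 980.1 → 980
Density = N̂ / area = 980 / 9 ≈ 108.89 → 108.9 per km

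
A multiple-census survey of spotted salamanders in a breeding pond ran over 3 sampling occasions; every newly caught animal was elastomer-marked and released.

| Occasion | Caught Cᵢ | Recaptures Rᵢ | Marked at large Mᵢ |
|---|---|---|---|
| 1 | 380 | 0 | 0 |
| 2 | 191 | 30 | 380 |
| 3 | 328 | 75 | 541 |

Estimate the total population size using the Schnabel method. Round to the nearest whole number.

N ≈ 2381

Σ MᵢCᵢ = 0·380 + 380·191 + 541·328 = 0 + 72580 + 177448 = 250028
Σ Rᵢ = 0 + 30 + 75 = 105
N̂ = 250028 / 105 ≈ 2381.2 → 2381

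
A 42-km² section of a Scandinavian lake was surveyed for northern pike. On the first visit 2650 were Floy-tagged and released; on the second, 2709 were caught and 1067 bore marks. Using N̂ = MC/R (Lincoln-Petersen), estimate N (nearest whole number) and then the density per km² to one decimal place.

N̂ = 2650·2709/1067 = 7178850/1067 ≈ 6728.1 → 6728
Density = N̂ / area = 6728 / 42 ≈ 160.19 → 160.2 per km²

density ≈ 160.2 northern pike per km²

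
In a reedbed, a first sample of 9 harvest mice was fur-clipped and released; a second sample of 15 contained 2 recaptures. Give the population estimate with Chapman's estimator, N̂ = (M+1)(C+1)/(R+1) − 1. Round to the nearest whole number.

N ≈ 52

N̂ = (9+1)(15+1)/(2+1) − 1 = 10·16/3 − 1
= 160/3 − 1 ≈ 53.3 − 1 ≈ 52.3 → 52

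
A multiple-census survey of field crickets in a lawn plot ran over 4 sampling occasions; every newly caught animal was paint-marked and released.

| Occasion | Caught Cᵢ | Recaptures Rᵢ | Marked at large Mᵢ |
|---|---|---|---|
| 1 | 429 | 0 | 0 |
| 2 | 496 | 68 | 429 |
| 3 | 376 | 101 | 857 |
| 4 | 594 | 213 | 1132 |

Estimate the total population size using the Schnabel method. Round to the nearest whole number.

N ≈ 3161

Σ MᵢCᵢ = 0·429 + 429·496 + 857·376 + 1132·594 = 0 + 212784 + 322232 + 672408 = 1207424
Σ Rᵢ = 0 + 68 + 101 + 213 = 382
N̂ = 1207424 / 382 ≈ 3160.8 → 3161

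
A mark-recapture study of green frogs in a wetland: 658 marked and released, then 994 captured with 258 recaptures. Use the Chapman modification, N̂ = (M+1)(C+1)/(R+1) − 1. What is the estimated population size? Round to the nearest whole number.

N ≈ 2531

N̂ = (658+1)(994+1)/(258+1) − 1 = 659·995/259 − 1
= 655705/259 − 1 ≈ 2531.7 − 1 ≈ 2530.7 → 2531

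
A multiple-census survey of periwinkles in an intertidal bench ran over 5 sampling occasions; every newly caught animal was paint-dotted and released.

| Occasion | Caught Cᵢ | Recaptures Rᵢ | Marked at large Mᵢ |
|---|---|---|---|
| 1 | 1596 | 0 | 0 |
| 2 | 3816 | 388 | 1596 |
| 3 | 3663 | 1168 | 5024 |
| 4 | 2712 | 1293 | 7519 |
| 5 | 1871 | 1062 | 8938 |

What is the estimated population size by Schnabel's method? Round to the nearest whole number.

N ≈ 15,752

Σ MᵢCᵢ = 0·1596 + 1596·3816 + 5024·3663 + 7519·2712 + 8938·1871 = 0 + 6090336 + 18402912 + 20391528 + 16722998 = 61607774
Σ Rᵢ = 0 + 388 + 1168 + 1293 + 1062 = 3911
N̂ = 61607774 / 3911 ≈ 15752.4 → 15752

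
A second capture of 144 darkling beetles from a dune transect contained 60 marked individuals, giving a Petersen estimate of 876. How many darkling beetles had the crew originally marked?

M = 365

From N = M·C/R: M = N·R / C = 876·60 / 144 = 52560 / 144 = 365.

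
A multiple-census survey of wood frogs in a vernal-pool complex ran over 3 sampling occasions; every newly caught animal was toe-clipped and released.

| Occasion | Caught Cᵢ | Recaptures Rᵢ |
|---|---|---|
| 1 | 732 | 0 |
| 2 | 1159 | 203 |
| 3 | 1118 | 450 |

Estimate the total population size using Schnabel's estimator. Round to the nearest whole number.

Marked at large before each occasion: Mᵢ = Σⱼ<ᵢ (Cⱼ − Rⱼ) → M1=0, M2=732, M3=1688
Σ MᵢCᵢ = 0·732 + 732·1159 + 1688·1118 = 0 + 848388 + 1887184 = 2735572
Σ Rᵢ = 0 + 203 + 450 = 653
N̂ = 2735572 / 653 ≈ 4189.2 → 4189

N ≈ 4189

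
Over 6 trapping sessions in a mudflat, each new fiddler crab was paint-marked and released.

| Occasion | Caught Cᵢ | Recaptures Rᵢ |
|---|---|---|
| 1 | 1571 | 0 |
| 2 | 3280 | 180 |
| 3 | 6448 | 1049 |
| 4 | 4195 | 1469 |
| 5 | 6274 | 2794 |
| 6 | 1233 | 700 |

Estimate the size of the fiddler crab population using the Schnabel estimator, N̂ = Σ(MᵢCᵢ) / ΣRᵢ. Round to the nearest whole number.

N ≈ 28,725

Marked at large before each occasion: Mᵢ = Σⱼ<ᵢ (Cⱼ − Rⱼ) → M1=0, M2=1571, M3=4671, M4=10070, M5=12796, M6=16276
Σ MᵢCᵢ = 0·1571 + 1571·3280 + 4671·6448 + 10070·4195 + 12796·6274 + 16276·1233 = 0 + 5152880 + 30118608 + 42243650 + 80282104 + 20068308 = 177865550
Σ Rᵢ = 0 + 180 + 1049 + 1469 + 2794 + 700 = 6192
N̂ = 177865550 / 6192 ≈ 28725.1 → 28725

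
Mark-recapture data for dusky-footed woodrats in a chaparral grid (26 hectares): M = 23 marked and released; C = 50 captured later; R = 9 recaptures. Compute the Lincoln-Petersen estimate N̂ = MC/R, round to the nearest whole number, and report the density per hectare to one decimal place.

N̂ = 23·50/9 = 1150/9 ≈ 127.8 → 128
Density = N̂ / area = 128 / 26 ≈ 4.92 → 4.9 per hectare

density ≈ 4.9 dusky-footed woodrats per hectare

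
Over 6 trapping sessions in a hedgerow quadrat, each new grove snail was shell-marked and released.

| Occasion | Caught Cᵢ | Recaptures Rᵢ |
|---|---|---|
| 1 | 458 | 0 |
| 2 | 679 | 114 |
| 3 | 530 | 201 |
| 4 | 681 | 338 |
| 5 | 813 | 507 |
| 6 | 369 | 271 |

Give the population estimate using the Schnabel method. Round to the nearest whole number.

N ≈ 2719

Marked at large before each occasion: Mᵢ = Σⱼ<ᵢ (Cⱼ − Rⱼ) → M1=0, M2=458, M3=1023, M4=1352, M5=1695, M6=2001
Σ MᵢCᵢ = 0·458 + 458·679 + 1023·530 + 1352·681 + 1695·813 + 2001·369 = 0 + 310982 + 542190 + 920712 + 1378035 + 738369 = 3890288
Σ Rᵢ = 0 + 114 + 201 + 338 + 507 + 271 = 1431
N̂ = 3890288 / 1431 ≈ 2718.6 → 2719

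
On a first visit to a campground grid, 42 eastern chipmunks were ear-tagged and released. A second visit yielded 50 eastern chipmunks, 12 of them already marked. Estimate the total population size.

N = 175

Lincoln-Petersen assumes M/N = R/C, so N = M·C / R.
N = (42 × 50) / 12 = 2100 / 12 = 175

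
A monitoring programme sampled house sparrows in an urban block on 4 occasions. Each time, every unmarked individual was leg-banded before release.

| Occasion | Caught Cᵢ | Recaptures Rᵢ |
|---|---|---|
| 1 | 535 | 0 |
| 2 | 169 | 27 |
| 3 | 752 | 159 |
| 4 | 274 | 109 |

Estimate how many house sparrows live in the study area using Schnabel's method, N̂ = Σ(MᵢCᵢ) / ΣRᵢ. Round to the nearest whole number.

Marked at large before each occasion: Mᵢ = Σⱼ<ᵢ (Cⱼ − Rⱼ) → M1=0, M2=535, M3=677, M4=1270
Σ MᵢCᵢ = 0·535 + 535·169 + 677·752 + 1270·274 = 0 + 90415 + 509104 + 347980 = 947499
Σ Rᵢ = 0 + 27 + 159 + 109 = 295
N̂ = 947499 / 295 ≈ 3211.9 → 3212

N ≈ 3212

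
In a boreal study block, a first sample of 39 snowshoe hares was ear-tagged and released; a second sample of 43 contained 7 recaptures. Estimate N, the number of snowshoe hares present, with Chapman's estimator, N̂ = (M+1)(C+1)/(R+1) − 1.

N = 219

N̂ = (39+1)(43+1)/(7+1) − 1 = 40·44/8 − 1
= 1760/8 − 1 = 220 − 1 = 219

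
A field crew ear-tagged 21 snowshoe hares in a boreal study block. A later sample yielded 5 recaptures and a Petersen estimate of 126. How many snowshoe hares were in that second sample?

From N = M·C/R: C = N·R / M = 126·5 / 21 = 630 / 21 = 30.

C = 30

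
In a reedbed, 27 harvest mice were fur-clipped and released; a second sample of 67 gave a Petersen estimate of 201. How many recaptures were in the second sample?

R = 9

From N = M·C/R: R = M·C / N = 27·67 / 201 = 1809 / 201 = 9.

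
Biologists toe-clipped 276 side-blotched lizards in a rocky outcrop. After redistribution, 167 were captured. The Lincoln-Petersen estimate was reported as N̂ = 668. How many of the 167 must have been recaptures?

From N = M·C/R: R = M·C / N = 276·167 / 668 = 46092 / 668 = 69.

R = 69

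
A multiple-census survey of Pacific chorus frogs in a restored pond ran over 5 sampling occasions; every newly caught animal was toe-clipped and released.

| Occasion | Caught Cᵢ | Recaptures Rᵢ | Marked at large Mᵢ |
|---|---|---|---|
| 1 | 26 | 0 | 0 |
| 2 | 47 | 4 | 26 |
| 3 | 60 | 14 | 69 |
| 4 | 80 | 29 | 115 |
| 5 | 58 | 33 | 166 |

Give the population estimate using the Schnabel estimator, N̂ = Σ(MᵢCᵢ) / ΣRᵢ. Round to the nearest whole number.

N ≈ 302

Σ MᵢCᵢ = 0·26 + 26·47 + 69·60 + 115·80 + 166·58 = 0 + 1222 + 4140 + 9200 + 9628 = 24190
Σ Rᵢ = 0 + 4 + 14 + 29 + 33 = 80
N̂ = 24190 / 80 ≈ 302.4 → 302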